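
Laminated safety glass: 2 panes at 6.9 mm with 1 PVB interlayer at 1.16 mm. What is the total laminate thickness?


Total thickness = glass contribution + PVB contribution
  Glass: 2 * 6.9 = 13.8 mm
  PVB: 1 * 1.16 = 1.16 mm
  Total = 13.8 + 1.16 = 14.96 mm

14.96 mm


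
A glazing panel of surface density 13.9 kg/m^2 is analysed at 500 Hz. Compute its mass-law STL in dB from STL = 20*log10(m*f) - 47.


Mass law: STL = 20 * log10(m * f) - 47
  m * f = 13.9 * 500 = 6950
  log10(6950) = 3.84198
  STL = 20 * 3.84198 - 47 = 76.8396 - 47 = 29.8 dB

29.8 dB


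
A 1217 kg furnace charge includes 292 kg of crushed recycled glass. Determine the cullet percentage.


Cullet ratio = (cullet mass / total batch mass) * 100
  Ratio = 292 / 1217 * 100 = 23.99%

23.99%


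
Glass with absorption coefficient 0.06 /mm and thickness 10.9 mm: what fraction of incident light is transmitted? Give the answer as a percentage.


Beer-Lambert law: T = exp(-alpha * thickness)
  exponent = -0.06 * 10.9 = -0.654
  T = exp(-0.654) = 0.52
  Percentage = 0.52 * 100 = 52.0%

52.0%


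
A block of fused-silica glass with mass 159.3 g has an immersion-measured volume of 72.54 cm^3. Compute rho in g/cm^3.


Use the definition of density:
  rho = mass / volume
  rho = 159.3 / 72.54 = 2.196 g/cm^3

2.196 g/cm^3


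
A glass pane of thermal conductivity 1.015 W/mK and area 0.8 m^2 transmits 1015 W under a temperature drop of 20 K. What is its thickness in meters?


Fourier's law: t = k * A * dT / Q
  t = 1.015 * 0.8 * 20 / 1015
  t = 16.24 / 1015 = 0.016 m

0.016 m


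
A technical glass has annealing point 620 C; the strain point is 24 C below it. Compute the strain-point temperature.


Strain point = annealing point - difference:
  T_strain = 620 - 24 = 596 C

596 C


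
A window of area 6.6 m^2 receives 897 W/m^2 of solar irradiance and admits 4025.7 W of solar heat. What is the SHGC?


Rearrange Q = Area * SHGC * Irradiance:
  SHGC = Q / (Area * Irradiance)
  SHGC = 4025.7 / (6.6 * 897) = 0.68

0.68


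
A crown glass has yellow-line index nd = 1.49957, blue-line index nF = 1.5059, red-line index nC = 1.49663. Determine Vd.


Abbe number formula: Vd = (nd - 1) / (nF - nC)
  nd - 1 = 1.49957 - 1 = 0.49957
  nF - nC = 1.5059 - 1.49663 = 0.00927
  Vd = 0.49957 / 0.00927 = 53.89

53.89


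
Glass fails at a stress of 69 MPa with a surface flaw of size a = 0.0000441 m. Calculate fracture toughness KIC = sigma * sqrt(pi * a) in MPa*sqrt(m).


Fracture toughness: KIC = sigma * sqrt(pi * a)
  pi * a = pi * 0.0000441 = 0.000138544
  sqrt(pi * a) = 0.01177
  KIC = 69 * 0.01177 = 0.812 MPa*sqrt(m)

0.812 MPa*sqrt(m)


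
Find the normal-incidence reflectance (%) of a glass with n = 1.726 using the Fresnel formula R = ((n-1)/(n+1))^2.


Fresnel reflectance at normal incidence:
  R = ((n - 1)/(n + 1))^2
  (n - 1)/(n + 1) = (1.726 - 1)/(1.726 + 1) = 0.266324
  R = 0.266324^2 = 0.0709285
  R(%) = 0.0709285 * 100 = 7.093%

7.093%


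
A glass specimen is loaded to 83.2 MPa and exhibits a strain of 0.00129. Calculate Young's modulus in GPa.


Young's modulus: E = stress / strain
  E = 83.2 MPa / 0.00129 = 64496.12 MPa
Convert to GPa: 64496.12 / 1000 = 64.5 GPa

64.5 GPa


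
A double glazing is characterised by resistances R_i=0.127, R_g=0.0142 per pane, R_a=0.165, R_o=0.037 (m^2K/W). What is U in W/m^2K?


Total thermal resistance (series):
  R_total = R_in + R_glass + R_air + R_glass + R_out
  R_total = 0.127 + 0.0142 + 0.165 + 0.0142 + 0.037 = 0.3574 m^2K/W
U-value = 1 / R_total = 1 / 0.3574 = 2.798 W/m^2K

2.798 W/m^2K


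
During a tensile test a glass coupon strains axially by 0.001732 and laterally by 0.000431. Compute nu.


Poisson's ratio: nu = lateral strain / axial strain
  nu = 0.000431 / 0.001732 = 0.2488

0.2488


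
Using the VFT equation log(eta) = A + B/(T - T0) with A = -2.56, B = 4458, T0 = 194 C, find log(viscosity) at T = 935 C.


VFT equation: log(eta) = A + B / (T - T0)
  T - T0 = 935 - 194 = 741
  B / (T - T0) = 4458 / 741 = 6.016
  log(eta) = -2.56 + 6.016 = 3.456

3.456


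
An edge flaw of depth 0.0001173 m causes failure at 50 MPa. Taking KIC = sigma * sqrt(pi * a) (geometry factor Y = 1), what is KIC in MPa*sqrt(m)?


Fracture toughness: KIC = sigma * sqrt(pi * a)
  pi * a = pi * 0.0001173 = 0.000368509
  sqrt(pi * a) = 0.019197
  KIC = 50 * 0.019197 = 0.96 MPa*sqrt(m)

0.96 MPa*sqrt(m)


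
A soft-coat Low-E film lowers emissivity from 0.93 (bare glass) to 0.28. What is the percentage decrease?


Percentage reduction = (1 - coated/uncoated) * 100
  Ratio = 0.28 / 0.93 = 0.3011
  Reduction = (1 - 0.3011) * 100 = 69.9%

69.9%


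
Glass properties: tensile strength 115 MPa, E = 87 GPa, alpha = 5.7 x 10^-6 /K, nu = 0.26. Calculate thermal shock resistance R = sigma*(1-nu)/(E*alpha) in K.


Thermal shock resistance: R = sigma * (1 - nu) / (E * alpha)
  Numerator = 115 * (1 - 0.26) = 85.1
  Denominator = 87 * 1000 * (5.7 x 10^-6) = 0.4959
  R = 85.1 / 0.4959 = 171.6 K

171.6 K


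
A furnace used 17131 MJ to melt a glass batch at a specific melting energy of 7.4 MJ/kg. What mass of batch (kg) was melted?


Rearrange E = m * s for m:
  m = E / s
  m = 17131 / 7.4 = 2315.0 kg

2315.0 kg


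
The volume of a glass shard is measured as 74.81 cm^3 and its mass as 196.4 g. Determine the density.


Use the definition of density:
  rho = mass / volume
  rho = 196.4 / 74.81 = 2.625 g/cm^3

2.625 g/cm^3


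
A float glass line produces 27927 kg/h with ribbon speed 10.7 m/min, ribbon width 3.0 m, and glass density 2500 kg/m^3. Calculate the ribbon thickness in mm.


Ribbon cross-section from mass balance:
  Volume rate = throughput / density = 27927 / 2500 = 11.1708 m^3/h
  thickness = volume rate / (speed * 60 * width), i.e.
  thickness = throughput / (60 * speed * width * density) * 1000
  thickness = 27927 / (60 * 10.7 * 3.0 * 2500) * 1000 = 5.8 mm

5.8 mm


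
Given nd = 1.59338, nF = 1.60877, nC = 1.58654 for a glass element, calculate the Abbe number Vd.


Abbe number formula: Vd = (nd - 1) / (nF - nC)
  nd - 1 = 1.59338 - 1 = 0.59338
  nF - nC = 1.60877 - 1.58654 = 0.02223
  Vd = 0.59338 / 0.02223 = 26.69

26.69


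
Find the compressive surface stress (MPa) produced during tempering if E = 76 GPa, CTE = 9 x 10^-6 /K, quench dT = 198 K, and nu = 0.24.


Tempering stress: sigma = E * alpha * dT / (1 - nu)
  E (MPa) = 76 * 1000 = 76000
  Numerator = 76000 * (9 x 10^-6) * 198 = 135.432
  Denominator = 1 - 0.24 = 0.76
  sigma = 135.432 / 0.76 = 178.2 MPa

178.2 MPa


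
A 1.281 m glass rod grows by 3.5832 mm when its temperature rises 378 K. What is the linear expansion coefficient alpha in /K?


Rearrange dL = alpha * L0 * dT for alpha:
  alpha = dL / (L0 * dT)
  alpha = (3.5832 / 1000) / (1.281 * 378) = 0.0000074 /K = 7.4 x 10^-6 /K

7.4 x 10^-6 /K


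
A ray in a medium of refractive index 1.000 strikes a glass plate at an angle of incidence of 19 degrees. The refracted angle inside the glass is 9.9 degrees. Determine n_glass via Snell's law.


Apply Snell's law: n1 * sin(theta1) = n2 * sin(theta2)
  n2 = n1 * sin(theta1) / sin(theta2)
  sin(19) = 0.325568
  sin(9.9) = 0.171929
  n2 = 1.000 * 0.325568 / 0.171929 = 1.8936

1.8936


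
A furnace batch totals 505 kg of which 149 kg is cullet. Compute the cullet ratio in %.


Cullet ratio = (cullet mass / total batch mass) * 100
  Ratio = 149 / 505 * 100 = 29.5%

29.5%


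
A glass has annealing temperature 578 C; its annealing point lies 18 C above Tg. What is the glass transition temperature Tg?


Rearrange T_anneal = Tg + offset for Tg:
  Tg = T_anneal - offset = 578 - 18 = 560 C

560 C


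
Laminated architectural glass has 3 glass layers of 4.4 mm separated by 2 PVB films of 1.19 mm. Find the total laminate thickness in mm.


Total thickness = glass contribution + PVB contribution
  Glass: 3 * 4.4 = 13.2 mm
  PVB: 2 * 1.19 = 2.38 mm
  Total = 13.2 + 2.38 = 15.58 mm

15.58 mm


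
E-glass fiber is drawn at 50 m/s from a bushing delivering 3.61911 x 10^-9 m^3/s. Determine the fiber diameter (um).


Cross-sectional area from continuity:
  A = Q / v = 3.61911 x 10^-9 / 50 = 7.23822 x 10^-11 m^2
Diameter from circular cross-section:
  d = sqrt(4A / pi) * 10^6 (m -> um)
  d = sqrt(4 * 7.23822 x 10^-11 / pi) * 10^6 = 9.6 um

9.6 um


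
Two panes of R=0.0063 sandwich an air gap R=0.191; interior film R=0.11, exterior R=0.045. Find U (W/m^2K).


Total thermal resistance (series):
  R_total = R_in + R_glass + R_air + R_glass + R_out
  R_total = 0.11 + 0.0063 + 0.191 + 0.0063 + 0.045 = 0.3586 m^2K/W
U-value = 1 / R_total = 1 / 0.3586 = 2.789 W/m^2K

2.789 W/m^2K


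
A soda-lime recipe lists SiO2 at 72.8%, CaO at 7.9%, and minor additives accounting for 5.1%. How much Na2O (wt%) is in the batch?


Pieces sum to 100%:
  Na2O = 100 - (SiO2 + CaO + others)
  Na2O = 100 - (72.8 + 7.9 + 5.1) = 14.2%

14.2%


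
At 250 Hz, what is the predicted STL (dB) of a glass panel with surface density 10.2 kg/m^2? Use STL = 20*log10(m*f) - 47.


Mass law: STL = 20 * log10(m * f) - 47
  m * f = 10.2 * 250 = 2550
  log10(2550) = 3.40654
  STL = 20 * 3.40654 - 47 = 68.1308 - 47 = 21.1 dB

21.1 dB


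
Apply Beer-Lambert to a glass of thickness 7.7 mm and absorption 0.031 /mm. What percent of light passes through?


Beer-Lambert law: T = exp(-alpha * thickness)
  exponent = -0.031 * 7.7 = -0.2387
  T = exp(-0.2387) = 0.7877
  Percentage = 0.7877 * 100 = 78.77%

78.77%


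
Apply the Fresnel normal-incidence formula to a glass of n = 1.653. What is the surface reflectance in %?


Fresnel reflectance at normal incidence:
  R = ((n - 1)/(n + 1))^2
  (n - 1)/(n + 1) = (1.653 - 1)/(1.653 + 1) = 0.246136
  R = 0.246136^2 = 0.0605829
  R(%) = 0.0605829 * 100 = 6.058%

6.058%


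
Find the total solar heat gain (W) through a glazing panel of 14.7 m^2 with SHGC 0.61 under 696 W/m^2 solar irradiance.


Solar heat gain: Q = Area * SHGC * Irradiance
  Q = 14.7 * 0.61 * 696 = 6241 W

6241 W


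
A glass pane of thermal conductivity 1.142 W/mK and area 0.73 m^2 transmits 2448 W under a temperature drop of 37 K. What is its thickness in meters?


Fourier's law: t = k * A * dT / Q
  t = 1.142 * 0.73 * 37 / 2448
  t = 30.84542 / 2448 = 0.0126 m

0.0126 m


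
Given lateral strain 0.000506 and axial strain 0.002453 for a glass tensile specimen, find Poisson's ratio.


Poisson's ratio: nu = lateral strain / axial strain
  nu = 0.000506 / 0.002453 = 0.2063

0.2063


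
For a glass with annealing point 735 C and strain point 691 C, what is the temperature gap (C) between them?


Gap = T_anneal - T_strain:
  gap = 735 - 691 = 44 C

44 C


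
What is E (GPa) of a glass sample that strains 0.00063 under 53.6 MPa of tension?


Young's modulus: E = stress / strain
  E = 53.6 MPa / 0.00063 = 85079.37 MPa
Convert to GPa: 85079.37 / 1000 = 85.08 GPa

85.08 GPa


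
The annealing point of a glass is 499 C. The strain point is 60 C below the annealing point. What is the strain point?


Strain point = annealing point - difference:
  T_strain = 499 - 60 = 439 C

439 C


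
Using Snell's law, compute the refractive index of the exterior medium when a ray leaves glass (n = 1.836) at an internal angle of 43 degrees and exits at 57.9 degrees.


Apply Snell's law: n1 * sin(theta1) = n2 * sin(theta2)
  n2 = n1 * sin(theta1) / sin(theta2)
  sin(43) = 0.681998
  sin(57.9) = 0.847122
  n2 = 1.836 * 0.681998 / 0.847122 = 1.4781

1.4781


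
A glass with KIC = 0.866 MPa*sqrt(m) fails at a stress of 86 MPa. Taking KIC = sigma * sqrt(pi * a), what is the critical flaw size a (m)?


Rearrange KIC = sigma * sqrt(pi * a):
  sqrt(pi * a) = KIC / sigma
  sqrt(pi * a) = 0.866 / 86 = 0.01007
  a = (KIC / sigma)^2 / pi
  a = 0.01007^2 / pi = 0.0000323 m

0.0000323 m


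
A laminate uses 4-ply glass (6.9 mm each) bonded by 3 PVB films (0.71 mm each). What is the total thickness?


Total thickness = glass contribution + PVB contribution
  Glass: 4 * 6.9 = 27.6 mm
  PVB: 3 * 0.71 = 2.13 mm
  Total = 27.6 + 2.13 = 29.73 mm

29.73 mm


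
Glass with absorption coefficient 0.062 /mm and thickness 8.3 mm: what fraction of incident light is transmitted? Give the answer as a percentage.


Beer-Lambert law: T = exp(-alpha * thickness)
  exponent = -0.062 * 8.3 = -0.5146
  T = exp(-0.5146) = 0.5977
  Percentage = 0.5977 * 100 = 59.77%

59.77%


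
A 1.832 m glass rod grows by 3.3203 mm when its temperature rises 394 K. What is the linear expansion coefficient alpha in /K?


Rearrange dL = alpha * L0 * dT for alpha:
  alpha = dL / (L0 * dT)
  alpha = (3.3203 / 1000) / (1.832 * 394) = 0.0000046 /K = 4.6 x 10^-6 /K

4.6 x 10^-6 /K


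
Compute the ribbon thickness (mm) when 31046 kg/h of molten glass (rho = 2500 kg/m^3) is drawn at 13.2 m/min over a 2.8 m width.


Ribbon cross-section from mass balance:
  Volume rate = throughput / density = 31046 / 2500 = 12.4184 m^3/h
  thickness = volume rate / (speed * 60 * width), i.e.
  thickness = throughput / (60 * speed * width * density) * 1000
  thickness = 31046 / (60 * 13.2 * 2.8 * 2500) * 1000 = 5.6 mm

5.6 mm


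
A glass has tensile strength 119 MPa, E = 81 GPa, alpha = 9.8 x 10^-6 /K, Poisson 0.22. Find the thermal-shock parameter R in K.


Thermal shock resistance: R = sigma * (1 - nu) / (E * alpha)
  Numerator = 119 * (1 - 0.22) = 92.82
  Denominator = 81 * 1000 * (9.8 x 10^-6) = 0.7938
  R = 92.82 / 0.7938 = 116.9 K

116.9 K


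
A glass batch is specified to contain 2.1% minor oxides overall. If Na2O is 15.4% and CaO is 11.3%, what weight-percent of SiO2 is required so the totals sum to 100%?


Known pieces sum to 100%:
  SiO2 = 100 - (others + Na2O + CaO)
  SiO2 = 100 - (2.1 + 15.4 + 11.3) = 71.2%

71.2%


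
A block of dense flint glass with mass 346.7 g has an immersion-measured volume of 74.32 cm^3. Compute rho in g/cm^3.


Use the definition of density:
  rho = mass / volume
  rho = 346.7 / 74.32 = 4.665 g/cm^3

4.665 g/cm^3


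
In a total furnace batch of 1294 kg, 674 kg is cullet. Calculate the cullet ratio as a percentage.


Cullet ratio = (cullet mass / total batch mass) * 100
  Ratio = 674 / 1294 * 100 = 52.09%

52.09%


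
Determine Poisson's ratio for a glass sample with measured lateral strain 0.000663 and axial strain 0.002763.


Poisson's ratio: nu = lateral strain / axial strain
  nu = 0.000663 / 0.002763 = 0.24

0.24


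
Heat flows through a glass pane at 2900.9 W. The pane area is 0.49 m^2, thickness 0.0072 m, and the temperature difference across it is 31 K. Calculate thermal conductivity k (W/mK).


Fourier's law rearranged: k = Q * t / (A * dT)
  Numerator = 2900.9 * 0.0072 = 20.88648
  Denominator = 0.49 * 31 = 15.19
  k = 20.88648 / 15.19 = 1.375 W/mK

1.375 W/mK


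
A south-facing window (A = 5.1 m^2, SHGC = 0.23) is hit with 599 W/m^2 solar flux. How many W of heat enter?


Solar heat gain: Q = Area * SHGC * Irradiance
  Q = 5.1 * 0.23 * 599 = 702.6 W

702.6 W


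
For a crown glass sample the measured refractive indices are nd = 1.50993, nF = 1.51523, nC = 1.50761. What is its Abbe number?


Abbe number formula: Vd = (nd - 1) / (nF - nC)
  nd - 1 = 1.50993 - 1 = 0.50993
  nF - nC = 1.51523 - 1.50761 = 0.00762
  Vd = 0.50993 / 0.00762 = 66.92

66.92


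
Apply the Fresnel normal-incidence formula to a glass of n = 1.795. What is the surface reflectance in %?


Fresnel reflectance at normal incidence:
  R = ((n - 1)/(n + 1))^2
  (n - 1)/(n + 1) = (1.795 - 1)/(1.795 + 1) = 0.284436
  R = 0.284436^2 = 0.0809038
  R(%) = 0.0809038 * 100 = 8.09%

8.09%


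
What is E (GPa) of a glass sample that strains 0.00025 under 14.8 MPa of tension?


Young's modulus: E = stress / strain
  E = 14.8 MPa / 0.00025 = 59200 MPa
Convert to GPa: 59200 / 1000 = 59.2 GPa

59.2 GPa


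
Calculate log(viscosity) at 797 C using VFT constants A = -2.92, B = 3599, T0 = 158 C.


VFT equation: log(eta) = A + B / (T - T0)
  T - T0 = 797 - 158 = 639
  B / (T - T0) = 3599 / 639 = 5.632
  log(eta) = -2.92 + 5.632 = 2.712

2.712


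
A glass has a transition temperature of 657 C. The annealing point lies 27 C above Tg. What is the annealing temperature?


The annealing temperature is Tg plus the offset:
  T_anneal = 657 + 27 = 684 C

684 C


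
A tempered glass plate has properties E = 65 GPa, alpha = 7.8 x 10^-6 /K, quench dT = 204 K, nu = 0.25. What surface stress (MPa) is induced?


Tempering stress: sigma = E * alpha * dT / (1 - nu)
  E (MPa) = 65 * 1000 = 65000
  Numerator = 65000 * (7.8 x 10^-6) * 204 = 103.428
  Denominator = 1 - 0.25 = 0.75
  sigma = 103.428 / 0.75 = 137.9 MPa

137.9 MPa


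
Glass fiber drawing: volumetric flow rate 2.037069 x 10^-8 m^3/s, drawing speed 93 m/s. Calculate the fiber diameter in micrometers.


Cross-sectional area from continuity:
  A = Q / v = 2.037069 x 10^-8 / 93 = 2.190397 x 10^-10 m^2
Diameter from circular cross-section:
  d = sqrt(4A / pi) * 10^6 (m -> um)
  d = sqrt(4 * 2.190397 x 10^-10 / pi) * 10^6 = 16.7 um

16.7 um


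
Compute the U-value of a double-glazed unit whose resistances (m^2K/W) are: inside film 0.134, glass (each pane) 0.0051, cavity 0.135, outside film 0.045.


Total thermal resistance (series):
  R_total = R_in + R_glass + R_air + R_glass + R_out
  R_total = 0.134 + 0.0051 + 0.135 + 0.0051 + 0.045 = 0.3242 m^2K/W
U-value = 1 / R_total = 1 / 0.3242 = 3.085 W/m^2K

3.085 W/m^2K


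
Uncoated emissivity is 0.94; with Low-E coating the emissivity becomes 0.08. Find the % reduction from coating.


Percentage reduction = (1 - coated/uncoated) * 100
  Ratio = 0.08 / 0.94 = 0.0851
  Reduction = (1 - 0.0851) * 100 = 91.5%

91.5%


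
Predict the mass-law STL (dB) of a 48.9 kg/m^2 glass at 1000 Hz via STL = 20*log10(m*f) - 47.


Mass law: STL = 20 * log10(m * f) - 47
  m * f = 48.9 * 1000 = 48900
  log10(48900) = 4.68931
  STL = 20 * 4.68931 - 47 = 93.7862 - 47 = 46.8 dB

46.8 dB


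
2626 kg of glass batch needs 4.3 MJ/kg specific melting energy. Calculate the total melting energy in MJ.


Total energy = mass * specific energy
  E = 2626 * 4.3 = 11291.8 MJ

11291.8 MJ


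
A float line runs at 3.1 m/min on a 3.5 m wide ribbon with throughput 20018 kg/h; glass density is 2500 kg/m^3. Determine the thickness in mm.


Ribbon cross-section from mass balance:
  Volume rate = throughput / density = 20018 / 2500 = 8.0072 m^3/h
  thickness = volume rate / (speed * 60 * width), i.e.
  thickness = throughput / (60 * speed * width * density) * 1000
  thickness = 20018 / (60 * 3.1 * 3.5 * 2500) * 1000 = 12.3 mm

12.3 mm


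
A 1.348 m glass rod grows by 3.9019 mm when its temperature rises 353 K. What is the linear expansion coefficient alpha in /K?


Rearrange dL = alpha * L0 * dT for alpha:
  alpha = dL / (L0 * dT)
  alpha = (3.9019 / 1000) / (1.348 * 353) = 0.0000082 /K = 8.2 x 10^-6 /K

8.2 x 10^-6 /K


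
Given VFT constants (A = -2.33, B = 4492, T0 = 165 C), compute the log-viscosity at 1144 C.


VFT equation: log(eta) = A + B / (T - T0)
  T - T0 = 1144 - 165 = 979
  B / (T - T0) = 4492 / 979 = 4.588
  log(eta) = -2.33 + 4.588 = 2.258

2.258


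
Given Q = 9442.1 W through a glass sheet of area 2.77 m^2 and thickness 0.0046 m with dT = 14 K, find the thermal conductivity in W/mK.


Fourier's law rearranged: k = Q * t / (A * dT)
  Numerator = 9442.1 * 0.0046 = 43.43366
  Denominator = 2.77 * 14 = 38.78
  k = 43.43366 / 38.78 = 1.12 W/mK

1.12 W/mK


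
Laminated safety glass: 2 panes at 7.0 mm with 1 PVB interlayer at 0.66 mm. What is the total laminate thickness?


Total thickness = glass contribution + PVB contribution
  Glass: 2 * 7.0 = 14.0 mm
  PVB: 1 * 0.66 = 0.66 mm
  Total = 14.0 + 0.66 = 14.66 mm

14.66 mm


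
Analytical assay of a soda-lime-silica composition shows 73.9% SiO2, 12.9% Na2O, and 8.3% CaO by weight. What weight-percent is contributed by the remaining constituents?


Sum the three major oxides:
  SiO2 + Na2O + CaO = 73.9 + 12.9 + 8.3 = 95.1%
Subtract from 100%:
  Others = 100 - 95.1 = 4.9%

4.9%


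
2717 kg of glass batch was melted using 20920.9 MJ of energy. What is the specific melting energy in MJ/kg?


Rearrange E = m * s for s:
  s = E / m
  s = 20920.9 / 2717 = 7.7 MJ/kg

7.7 MJ/kg


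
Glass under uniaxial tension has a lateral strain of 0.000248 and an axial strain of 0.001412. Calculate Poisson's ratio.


Poisson's ratio: nu = lateral strain / axial strain
  nu = 0.000248 / 0.001412 = 0.1756

0.1756


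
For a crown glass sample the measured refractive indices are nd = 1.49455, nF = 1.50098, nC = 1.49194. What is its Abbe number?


Abbe number formula: Vd = (nd - 1) / (nF - nC)
  nd - 1 = 1.49455 - 1 = 0.49455
  nF - nC = 1.50098 - 1.49194 = 0.00904
  Vd = 0.49455 / 0.00904 = 54.71

54.71


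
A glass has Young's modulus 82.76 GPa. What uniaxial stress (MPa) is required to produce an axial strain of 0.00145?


Rearrange E = sigma / epsilon:
  sigma = E * epsilon
  E (MPa) = 82.76 * 1000 = 82760
  sigma = 82760 * 0.00145 = 120.0 MPa

120.0 MPa


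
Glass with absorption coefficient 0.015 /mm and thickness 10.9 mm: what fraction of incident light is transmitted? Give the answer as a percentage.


Beer-Lambert law: T = exp(-alpha * thickness)
  exponent = -0.015 * 10.9 = -0.1635
  T = exp(-0.1635) = 0.8492
  Percentage = 0.8492 * 100 = 84.92%

84.92%


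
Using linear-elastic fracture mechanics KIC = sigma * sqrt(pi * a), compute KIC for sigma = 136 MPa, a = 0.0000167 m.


Fracture toughness: KIC = sigma * sqrt(pi * a)
  pi * a = pi * 0.0000167 = 0.000052465
  sqrt(pi * a) = 0.007243
  KIC = 136 * 0.007243 = 0.985 MPa*sqrt(m)

0.985 MPa*sqrt(m)


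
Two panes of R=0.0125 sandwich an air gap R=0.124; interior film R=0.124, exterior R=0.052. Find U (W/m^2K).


Total thermal resistance (series):
  R_total = R_in + R_glass + R_air + R_glass + R_out
  R_total = 0.124 + 0.0125 + 0.124 + 0.0125 + 0.052 = 0.325 m^2K/W
U-value = 1 / R_total = 1 / 0.325 = 3.077 W/m^2K

3.077 W/m^2K


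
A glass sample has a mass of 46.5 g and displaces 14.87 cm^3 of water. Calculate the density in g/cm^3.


Use the definition of density:
  rho = mass / volume
  rho = 46.5 / 14.87 = 3.127 g/cm^3

3.127 g/cm^3


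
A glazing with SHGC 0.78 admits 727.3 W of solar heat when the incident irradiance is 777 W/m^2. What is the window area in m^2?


Rearrange Q = Area * SHGC * Irradiance:
  Area = Q / (SHGC * Irradiance)
  Area = 727.3 / (0.78 * 777) = 1.2 m^2

1.2 m^2


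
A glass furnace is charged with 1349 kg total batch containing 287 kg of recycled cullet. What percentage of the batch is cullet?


Cullet ratio = (cullet mass / total batch mass) * 100
  Ratio = 287 / 1349 * 100 = 21.28%

21.28%


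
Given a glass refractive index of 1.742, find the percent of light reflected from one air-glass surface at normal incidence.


Fresnel reflectance at normal incidence:
  R = ((n - 1)/(n + 1))^2
  (n - 1)/(n + 1) = (1.742 - 1)/(1.742 + 1) = 0.270605
  R = 0.270605^2 = 0.0732271
  R(%) = 0.0732271 * 100 = 7.323%

7.323%


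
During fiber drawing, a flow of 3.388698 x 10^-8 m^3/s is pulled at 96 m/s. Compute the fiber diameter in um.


Cross-sectional area from continuity:
  A = Q / v = 3.388698 x 10^-8 / 96 = 3.529894 x 10^-10 m^2
Diameter from circular cross-section:
  d = sqrt(4A / pi) * 10^6 (m -> um)
  d = sqrt(4 * 3.529894 x 10^-10 / pi) * 10^6 = 21.2 um

21.2 um


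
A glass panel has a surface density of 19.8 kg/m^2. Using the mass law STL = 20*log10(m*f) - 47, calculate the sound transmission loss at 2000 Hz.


Mass law: STL = 20 * log10(m * f) - 47
  m * f = 19.8 * 2000 = 39600
  log10(39600) = 4.5977
  STL = 20 * 4.5977 - 47 = 91.954 - 47 = 45.0 dB

45.0 dB


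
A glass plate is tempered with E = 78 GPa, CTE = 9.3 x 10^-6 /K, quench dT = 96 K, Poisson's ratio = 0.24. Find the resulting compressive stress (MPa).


Tempering stress: sigma = E * alpha * dT / (1 - nu)
  E (MPa) = 78 * 1000 = 78000
  Numerator = 78000 * (9.3 x 10^-6) * 96 = 69.6384
  Denominator = 1 - 0.24 = 0.76
  sigma = 69.6384 / 0.76 = 91.6 MPa

91.6 MPa


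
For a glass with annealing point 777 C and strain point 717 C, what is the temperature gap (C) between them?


Gap = T_anneal - T_strain:
  gap = 777 - 717 = 60 C

60 C


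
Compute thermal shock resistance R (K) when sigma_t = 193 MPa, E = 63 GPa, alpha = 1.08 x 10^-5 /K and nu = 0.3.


Thermal shock resistance: R = sigma * (1 - nu) / (E * alpha)
  Numerator = 193 * (1 - 0.3) = 135.1
  Denominator = 63 * 1000 * (1.08 x 10^-5) = 0.6804
  R = 135.1 / 0.6804 = 198.6 K

198.6 K


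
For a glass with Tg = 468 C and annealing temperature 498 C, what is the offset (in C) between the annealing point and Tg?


Offset = T_anneal - Tg:
  offset = 498 - 468 = 30 C

30 C


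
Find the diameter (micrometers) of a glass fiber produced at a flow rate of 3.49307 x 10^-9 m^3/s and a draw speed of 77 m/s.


Cross-sectional area from continuity:
  A = Q / v = 3.49307 x 10^-9 / 77 = 4.536455 x 10^-11 m^2
Diameter from circular cross-section:
  d = sqrt(4A / pi) * 10^6 (m -> um)
  d = sqrt(4 * 4.536455 x 10^-11 / pi) * 10^6 = 7.6 um

7.6 um


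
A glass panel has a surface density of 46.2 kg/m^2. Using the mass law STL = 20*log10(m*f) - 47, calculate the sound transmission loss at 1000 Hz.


Mass law: STL = 20 * log10(m * f) - 47
  m * f = 46.2 * 1000 = 46200
  log10(46200) = 4.66464
  STL = 20 * 4.66464 - 47 = 93.2928 - 47 = 46.3 dB

46.3 dB


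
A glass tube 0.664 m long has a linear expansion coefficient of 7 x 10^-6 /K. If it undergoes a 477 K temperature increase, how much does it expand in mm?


Thermal expansion formula: dL = alpha * L0 * dT
  dL = (7 x 10^-6) * 0.664 * 477 = 0.0022171 m
Convert to mm: 0.0022171 * 1000 = 2.2171 mm

2.2171 mm


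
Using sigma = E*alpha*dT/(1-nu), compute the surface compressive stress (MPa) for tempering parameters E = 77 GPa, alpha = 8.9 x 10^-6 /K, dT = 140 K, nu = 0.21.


Tempering stress: sigma = E * alpha * dT / (1 - nu)
  E (MPa) = 77 * 1000 = 77000
  Numerator = 77000 * (8.9 x 10^-6) * 140 = 95.942
  Denominator = 1 - 0.21 = 0.79
  sigma = 95.942 / 0.79 = 121.4 MPa

121.4 MPa


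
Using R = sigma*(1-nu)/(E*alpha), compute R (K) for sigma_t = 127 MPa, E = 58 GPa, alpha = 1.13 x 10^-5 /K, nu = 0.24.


Thermal shock resistance: R = sigma * (1 - nu) / (E * alpha)
  Numerator = 127 * (1 - 0.24) = 96.52
  Denominator = 58 * 1000 * (1.13 x 10^-5) = 0.6554
  R = 96.52 / 0.6554 = 147.3 K

147.3 K


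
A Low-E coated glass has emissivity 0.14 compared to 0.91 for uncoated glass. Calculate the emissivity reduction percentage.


Percentage reduction = (1 - coated/uncoated) * 100
  Ratio = 0.14 / 0.91 = 0.1538
  Reduction = (1 - 0.1538) * 100 = 84.6%

84.6%


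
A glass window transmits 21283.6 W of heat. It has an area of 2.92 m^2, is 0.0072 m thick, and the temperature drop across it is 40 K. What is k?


Fourier's law rearranged: k = Q * t / (A * dT)
  Numerator = 21283.6 * 0.0072 = 153.24192
  Denominator = 2.92 * 40 = 116.8
  k = 153.24192 / 116.8 = 1.312 W/mK

1.312 W/mK


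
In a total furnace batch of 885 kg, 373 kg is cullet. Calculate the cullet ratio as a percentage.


Cullet ratio = (cullet mass / total batch mass) * 100
  Ratio = 373 / 885 * 100 = 42.15%

42.15%


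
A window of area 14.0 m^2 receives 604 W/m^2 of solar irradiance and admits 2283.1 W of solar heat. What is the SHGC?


Rearrange Q = Area * SHGC * Irradiance:
  SHGC = Q / (Area * Irradiance)
  SHGC = 2283.1 / (14.0 * 604) = 0.27

0.27


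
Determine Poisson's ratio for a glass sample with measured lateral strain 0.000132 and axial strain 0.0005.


Poisson's ratio: nu = lateral strain / axial strain
  nu = 0.000132 / 0.0005 = 0.264

0.264


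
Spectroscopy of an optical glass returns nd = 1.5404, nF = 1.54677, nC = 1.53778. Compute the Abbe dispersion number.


Abbe number formula: Vd = (nd - 1) / (nF - nC)
  nd - 1 = 1.5404 - 1 = 0.5404
  nF - nC = 1.54677 - 1.53778 = 0.00899
  Vd = 0.5404 / 0.00899 = 60.11

60.11


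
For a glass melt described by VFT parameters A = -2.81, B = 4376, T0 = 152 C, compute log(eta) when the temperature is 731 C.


VFT equation: log(eta) = A + B / (T - T0)
  T - T0 = 731 - 152 = 579
  B / (T - T0) = 4376 / 579 = 7.558
  log(eta) = -2.81 + 7.558 = 4.748

4.748


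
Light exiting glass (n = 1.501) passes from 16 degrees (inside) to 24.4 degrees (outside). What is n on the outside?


Apply Snell's law: n1 * sin(theta1) = n2 * sin(theta2)
  n2 = n1 * sin(theta1) / sin(theta2)
  sin(16) = 0.275637
  sin(24.4) = 0.413104
  n2 = 1.501 * 0.275637 / 0.413104 = 1.0015

1.0015


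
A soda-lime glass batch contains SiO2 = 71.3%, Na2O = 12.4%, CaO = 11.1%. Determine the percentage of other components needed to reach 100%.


Sum the three major oxides:
  SiO2 + Na2O + CaO = 71.3 + 12.4 + 11.1 = 94.8%
Subtract from 100%:
  Others = 100 - 94.8 = 5.2%

5.2%


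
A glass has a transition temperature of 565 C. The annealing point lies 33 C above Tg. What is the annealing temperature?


The annealing temperature is Tg plus the offset:
  T_anneal = 565 + 33 = 598 C

598 C


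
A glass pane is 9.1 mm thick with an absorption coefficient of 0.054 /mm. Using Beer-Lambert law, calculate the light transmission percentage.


Beer-Lambert law: T = exp(-alpha * thickness)
  exponent = -0.054 * 9.1 = -0.4914
  T = exp(-0.4914) = 0.6118
  Percentage = 0.6118 * 100 = 61.18%

61.18%


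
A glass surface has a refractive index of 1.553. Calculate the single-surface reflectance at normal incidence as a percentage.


Fresnel reflectance at normal incidence:
  R = ((n - 1)/(n + 1))^2
  (n - 1)/(n + 1) = (1.553 - 1)/(1.553 + 1) = 0.216608
  R = 0.216608^2 = 0.046919
  R(%) = 0.046919 * 100 = 4.692%

4.692%


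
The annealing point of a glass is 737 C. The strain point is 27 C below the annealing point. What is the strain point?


Strain point = annealing point - difference:
  T_strain = 737 - 27 = 710 C

710 C


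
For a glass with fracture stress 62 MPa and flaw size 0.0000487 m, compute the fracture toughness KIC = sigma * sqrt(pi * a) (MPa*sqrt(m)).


Fracture toughness: KIC = sigma * sqrt(pi * a)
  pi * a = pi * 0.0000487 = 0.000152996
  sqrt(pi * a) = 0.012369
  KIC = 62 * 0.012369 = 0.767 MPa*sqrt(m)

0.767 MPa*sqrt(m)


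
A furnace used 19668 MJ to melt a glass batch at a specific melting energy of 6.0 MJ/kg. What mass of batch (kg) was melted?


Rearrange E = m * s for m:
  m = E / s
  m = 19668 / 6.0 = 3278.0 kg

3278.0 kg


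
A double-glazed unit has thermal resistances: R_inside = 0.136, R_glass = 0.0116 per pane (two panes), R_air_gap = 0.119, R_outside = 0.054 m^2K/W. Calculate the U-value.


Total thermal resistance (series):
  R_total = R_in + R_glass + R_air + R_glass + R_out
  R_total = 0.136 + 0.0116 + 0.119 + 0.0116 + 0.054 = 0.3322 m^2K/W
U-value = 1 / R_total = 1 / 0.3322 = 3.01 W/m^2K

3.01 W/m^2K


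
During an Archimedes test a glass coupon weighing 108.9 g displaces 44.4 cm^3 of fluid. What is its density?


Use the definition of density:
  rho = mass / volume
  rho = 108.9 / 44.4 = 2.453 g/cm^3

2.453 g/cm^3


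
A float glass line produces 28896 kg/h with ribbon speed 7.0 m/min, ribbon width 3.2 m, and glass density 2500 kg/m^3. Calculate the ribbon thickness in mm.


Ribbon cross-section from mass balance:
  Volume rate = throughput / density = 28896 / 2500 = 11.5584 m^3/h
  thickness = volume rate / (speed * 60 * width), i.e.
  thickness = throughput / (60 * speed * width * density) * 1000
  thickness = 28896 / (60 * 7.0 * 3.2 * 2500) * 1000 = 8.6 mm

8.6 mm


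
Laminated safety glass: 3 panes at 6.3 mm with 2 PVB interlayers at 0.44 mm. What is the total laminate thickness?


Total thickness = glass contribution + PVB contribution
  Glass: 3 * 6.3 = 18.9 mm
  PVB: 2 * 0.44 = 0.88 mm
  Total = 18.9 + 0.88 = 19.78 mm

19.78 mm


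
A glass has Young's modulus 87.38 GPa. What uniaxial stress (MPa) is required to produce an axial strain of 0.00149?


Rearrange E = sigma / epsilon:
  sigma = E * epsilon
  E (MPa) = 87.38 * 1000 = 87380
  sigma = 87380 * 0.00149 = 130.2 MPa

130.2 MPa


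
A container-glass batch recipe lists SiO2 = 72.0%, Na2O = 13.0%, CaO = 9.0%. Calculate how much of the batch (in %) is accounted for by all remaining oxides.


Sum the three major oxides:
  SiO2 + Na2O + CaO = 72.0 + 13.0 + 9.0 = 94.0%
Subtract from 100%:
  Others = 100 - 94.0 = 6.0%

6.0%


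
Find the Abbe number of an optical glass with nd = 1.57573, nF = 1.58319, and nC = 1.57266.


Abbe number formula: Vd = (nd - 1) / (nF - nC)
  nd - 1 = 1.57573 - 1 = 0.57573
  nF - nC = 1.58319 - 1.57266 = 0.01053
  Vd = 0.57573 / 0.01053 = 54.68

54.68


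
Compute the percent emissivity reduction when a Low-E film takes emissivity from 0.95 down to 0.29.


Percentage reduction = (1 - coated/uncoated) * 100
  Ratio = 0.29 / 0.95 = 0.3053
  Reduction = (1 - 0.3053) * 100 = 69.5%

69.5%


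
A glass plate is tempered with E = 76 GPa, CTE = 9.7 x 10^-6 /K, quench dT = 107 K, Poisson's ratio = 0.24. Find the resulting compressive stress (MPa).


Tempering stress: sigma = E * alpha * dT / (1 - nu)
  E (MPa) = 76 * 1000 = 76000
  Numerator = 76000 * (9.7 x 10^-6) * 107 = 78.8804
  Denominator = 1 - 0.24 = 0.76
  sigma = 78.8804 / 0.76 = 103.8 MPa

103.8 MPa


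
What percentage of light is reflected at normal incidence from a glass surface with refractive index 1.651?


Fresnel reflectance at normal incidence:
  R = ((n - 1)/(n + 1))^2
  (n - 1)/(n + 1) = (1.651 - 1)/(1.651 + 1) = 0.245568
  R = 0.245568^2 = 0.0603036
  R(%) = 0.0603036 * 100 = 6.03%

6.03%


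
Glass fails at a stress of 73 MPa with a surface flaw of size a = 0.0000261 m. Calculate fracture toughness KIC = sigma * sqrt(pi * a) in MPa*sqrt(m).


Fracture toughness: KIC = sigma * sqrt(pi * a)
  pi * a = pi * 0.0000261 = 0.000081996
  sqrt(pi * a) = 0.009055
  KIC = 73 * 0.009055 = 0.661 MPa*sqrt(m)

0.661 MPa*sqrt(m)


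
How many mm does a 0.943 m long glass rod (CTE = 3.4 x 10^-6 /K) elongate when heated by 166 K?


Thermal expansion formula: dL = alpha * L0 * dT
  dL = (3.4 x 10^-6) * 0.943 * 166 = 0.00053223 m
Convert to mm: 0.00053223 * 1000 = 0.5322 mm

0.5322 mm


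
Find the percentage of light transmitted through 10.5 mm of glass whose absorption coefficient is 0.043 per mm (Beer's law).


Beer-Lambert law: T = exp(-alpha * thickness)
  exponent = -0.043 * 10.5 = -0.4515
  T = exp(-0.4515) = 0.6367
  Percentage = 0.6367 * 100 = 63.67%

63.67%


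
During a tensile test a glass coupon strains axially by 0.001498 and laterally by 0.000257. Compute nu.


Poisson's ratio: nu = lateral strain / axial strain
  nu = 0.000257 / 0.001498 = 0.1716

0.1716


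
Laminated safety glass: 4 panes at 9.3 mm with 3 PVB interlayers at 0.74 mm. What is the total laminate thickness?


Total thickness = glass contribution + PVB contribution
  Glass: 4 * 9.3 = 37.2 mm
  PVB: 3 * 0.74 = 2.22 mm
  Total = 37.2 + 2.22 = 39.42 mm

39.42 mm


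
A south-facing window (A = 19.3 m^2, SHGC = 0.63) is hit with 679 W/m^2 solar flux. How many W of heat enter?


Solar heat gain: Q = Area * SHGC * Irradiance
  Q = 19.3 * 0.63 * 679 = 8256 W

8256 W


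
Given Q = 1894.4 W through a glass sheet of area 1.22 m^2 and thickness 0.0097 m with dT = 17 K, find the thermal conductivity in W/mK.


Fourier's law rearranged: k = Q * t / (A * dT)
  Numerator = 1894.4 * 0.0097 = 18.37568
  Denominator = 1.22 * 17 = 20.74
  k = 18.37568 / 20.74 = 0.886 W/mK

0.886 W/mK


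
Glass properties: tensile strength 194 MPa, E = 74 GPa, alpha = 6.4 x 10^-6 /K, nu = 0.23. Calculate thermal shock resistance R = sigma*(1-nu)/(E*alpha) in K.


Thermal shock resistance: R = sigma * (1 - nu) / (E * alpha)
  Numerator = 194 * (1 - 0.23) = 149.38
  Denominator = 74 * 1000 * (6.4 x 10^-6) = 0.4736
  R = 149.38 / 0.4736 = 315.4 K

315.4 K


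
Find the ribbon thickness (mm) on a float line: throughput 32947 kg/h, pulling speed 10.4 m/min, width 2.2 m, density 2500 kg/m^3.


Ribbon cross-section from mass balance:
  Volume rate = throughput / density = 32947 / 2500 = 13.1788 m^3/h
  thickness = volume rate / (speed * 60 * width), i.e.
  thickness = throughput / (60 * speed * width * density) * 1000
  thickness = 32947 / (60 * 10.4 * 2.2 * 2500) * 1000 = 9.6 mm

9.6 mm


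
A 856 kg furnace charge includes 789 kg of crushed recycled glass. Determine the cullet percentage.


Cullet ratio = (cullet mass / total batch mass) * 100
  Ratio = 789 / 856 * 100 = 92.17%

92.17%


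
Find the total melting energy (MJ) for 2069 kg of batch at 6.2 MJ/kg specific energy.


Total energy = mass * specific energy
  E = 2069 * 6.2 = 12827.8 MJ

12827.8 MJ


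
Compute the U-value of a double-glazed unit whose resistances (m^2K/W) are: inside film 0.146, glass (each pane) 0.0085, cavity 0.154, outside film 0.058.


Total thermal resistance (series):
  R_total = R_in + R_glass + R_air + R_glass + R_out
  R_total = 0.146 + 0.0085 + 0.154 + 0.0085 + 0.058 = 0.375 m^2K/W
U-value = 1 / R_total = 1 / 0.375 = 2.667 W/m^2K

2.667 W/m^2K


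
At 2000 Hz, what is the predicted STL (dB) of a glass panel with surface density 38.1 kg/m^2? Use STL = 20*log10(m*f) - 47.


Mass law: STL = 20 * log10(m * f) - 47
  m * f = 38.1 * 2000 = 76200
  log10(76200) = 4.88195
  STL = 20 * 4.88195 - 47 = 97.639 - 47 = 50.6 dB

50.6 dB


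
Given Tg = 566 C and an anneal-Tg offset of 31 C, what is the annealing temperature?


The annealing temperature is Tg plus the offset:
  T_anneal = 566 + 31 = 597 C

597 C


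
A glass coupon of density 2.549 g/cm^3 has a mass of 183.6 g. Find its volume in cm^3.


Rearrange rho = m / V:
  V = m / rho
  V = 183.6 / 2.549 = 72.028 cm^3

72.028 cm^3


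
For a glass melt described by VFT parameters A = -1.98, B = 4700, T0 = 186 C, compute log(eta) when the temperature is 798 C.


VFT equation: log(eta) = A + B / (T - T0)
  T - T0 = 798 - 186 = 612
  B / (T - T0) = 4700 / 612 = 7.68
  log(eta) = -1.98 + 7.68 = 5.7

5.7


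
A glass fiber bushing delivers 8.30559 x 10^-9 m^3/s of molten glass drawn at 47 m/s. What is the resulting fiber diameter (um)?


Cross-sectional area from continuity:
  A = Q / v = 8.30559 x 10^-9 / 47 = 1.767147 x 10^-10 m^2
Diameter from circular cross-section:
  d = sqrt(4A / pi) * 10^6 (m -> um)
  d = sqrt(4 * 1.767147 x 10^-10 / pi) * 10^6 = 15.0 um

15.0 um


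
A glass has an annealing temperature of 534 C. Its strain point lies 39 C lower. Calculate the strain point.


Strain point = annealing point - difference:
  T_strain = 534 - 39 = 495 C

495 C


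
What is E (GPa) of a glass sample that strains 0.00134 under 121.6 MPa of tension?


Young's modulus: E = stress / strain
  E = 121.6 MPa / 0.00134 = 90746.27 MPa
Convert to GPa: 90746.27 / 1000 = 90.75 GPa

90.75 GPa


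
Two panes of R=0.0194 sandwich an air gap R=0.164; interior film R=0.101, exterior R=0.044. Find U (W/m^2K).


Total thermal resistance (series):
  R_total = R_in + R_glass + R_air + R_glass + R_out
  R_total = 0.101 + 0.0194 + 0.164 + 0.0194 + 0.044 = 0.3478 m^2K/W
U-value = 1 / R_total = 1 / 0.3478 = 2.875 W/m^2K

2.875 W/m^2K


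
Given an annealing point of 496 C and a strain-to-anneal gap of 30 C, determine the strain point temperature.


Strain point = annealing point - difference:
  T_strain = 496 - 30 = 466 C

466 C


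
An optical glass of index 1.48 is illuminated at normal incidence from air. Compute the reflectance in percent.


Fresnel reflectance at normal incidence:
  R = ((n - 1)/(n + 1))^2
  (n - 1)/(n + 1) = (1.48 - 1)/(1.48 + 1) = 0.193548
  R = 0.193548^2 = 0.0374608
  R(%) = 0.0374608 * 100 = 3.746%

3.746%


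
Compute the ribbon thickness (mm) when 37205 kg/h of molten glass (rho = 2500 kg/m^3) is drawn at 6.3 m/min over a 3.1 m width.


Ribbon cross-section from mass balance:
  Volume rate = throughput / density = 37205 / 2500 = 14.882 m^3/h
  thickness = volume rate / (speed * 60 * width), i.e.
  thickness = throughput / (60 * speed * width * density) * 1000
  thickness = 37205 / (60 * 6.3 * 3.1 * 2500) * 1000 = 12.7 mm

12.7 mm
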